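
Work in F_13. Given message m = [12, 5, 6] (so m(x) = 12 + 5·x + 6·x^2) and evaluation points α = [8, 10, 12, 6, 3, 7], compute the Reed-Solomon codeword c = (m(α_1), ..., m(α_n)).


c = [7, 12, 0, 11, 3, 3]

Message polynomial: m(x) = 12 + 5·x + 6·x^2 (mod 13).
For each evaluation point α_i, compute m(α_i) mod 13:
  α_1 = 8: Horner steps 6 → 1 → 7, so m(8) = 7.
  α_2 = 10: Horner steps 6 → 0 → 12, so m(10) = 12.
  α_3 = 12: Horner steps 6 → 12 → 0, so m(12) = 0.
  α_4 = 6: Horner steps 6 → 2 → 11, so m(6) = 11.
  α_5 = 3: Horner steps 6 → 10 → 3, so m(3) = 3.
  α_6 = 7: Horner steps 6 → 8 → 3, so m(7) = 3.
Codeword c = [7, 12, 0, 11, 3, 3] ∈ F_13^6.


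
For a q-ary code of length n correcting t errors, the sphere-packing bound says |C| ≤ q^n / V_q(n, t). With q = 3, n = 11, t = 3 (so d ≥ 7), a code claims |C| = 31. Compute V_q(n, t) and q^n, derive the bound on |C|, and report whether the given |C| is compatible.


V_q(n, t) = 1563, q^n = 177147, Hamming bound = 113, |C| = 31 ≤ bound (satisfied).

Step 1: Compute V_q(n, t) = Σ_{j=0}^3 C(n, j) (q−1)^j.
  j = 0: C(11,0)·(2)^0 = 1·1 = 1.
  j = 1: C(11,1)·(2)^1 = 11·2 = 22.
  j = 2: C(11,2)·(2)^2 = 55·4 = 220.
  j = 3: C(11,3)·(2)^3 = 165·8 = 1320.
  V_q(n, t) = 1 + 22 + 220 + 1320 = 1563.
Step 2: q^n = 3^11 = 177147.
Step 3: Hamming bound ⌊q^n / V_q(n,t)⌋ = ⌊177147/1563⌋ = 113.
Step 4: Compare |C| = 31 to 113: satisfied.
The claimed |C| lies below the Hamming bound.


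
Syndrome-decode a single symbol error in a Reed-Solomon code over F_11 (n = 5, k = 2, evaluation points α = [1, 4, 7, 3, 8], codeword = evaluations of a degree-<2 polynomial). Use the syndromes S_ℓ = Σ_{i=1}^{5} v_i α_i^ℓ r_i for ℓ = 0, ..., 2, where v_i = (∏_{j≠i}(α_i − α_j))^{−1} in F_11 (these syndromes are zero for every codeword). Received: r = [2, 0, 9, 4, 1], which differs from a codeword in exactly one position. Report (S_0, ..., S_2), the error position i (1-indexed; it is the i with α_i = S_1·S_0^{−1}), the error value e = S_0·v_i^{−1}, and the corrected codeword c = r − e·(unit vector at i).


S = (10, 8, 2), error at position 4, error magnitude e = 7, c = [2, 0, 9, 8, 1].

Step 1: column multipliers v_i = (∏_{j≠i}(α_i − α_j))^{−1} mod 11.
  i = 1 (α = 1): (1−4)(1−7)(1−3)(1−8) = (−3)·(−6)·(−2)·(−7) = 252 ≡ 10, so v_1 = 10^{−1} = 10 (mod 11).
  i = 2 (α = 4): (4−1)(4−7)(4−3)(4−8) = 3·(−3)·1·(−4) = 36 ≡ 3, so v_2 = 3^{−1} = 4 (mod 11).
  i = 3 (α = 7): (7−1)(7−4)(7−3)(7−8) = 6·3·4·(−1) = −72 ≡ 5, so v_3 = 5^{−1} = 9 (mod 11).
  i = 4 (α = 3): (3−1)(3−4)(3−7)(3−8) = 2·(−1)·(−4)·(−5) = −40 ≡ 4, so v_4 = 4^{−1} = 3 (mod 11).
  i = 5 (α = 8): (8−1)(8−4)(8−7)(8−3) = 7·4·1·5 = 140 ≡ 8, so v_5 = 8^{−1} = 7 (mod 11).
  v = [10, 4, 9, 3, 7].
Step 2: syndromes of r = [2, 0, 9, 4, 1] (all sums mod 11).
  S_0 = Σ v_i r_i = 10·2 + 4·0 + 9·9 + 3·4 + 7·1 = 120 ≡ 10.
  S_1 = Σ v_i α_i r_i = 10·1·2 + 4·4·0 + 9·7·9 + 3·3·4 + 7·8·1 = 679 ≡ 8.
  α_i^2 mod 11 = [1, 5, 5, 9, 9].
  S_2 = Σ v_i α_i^2 r_i = 10·1·2 + 4·5·0 + 9·5·9 + 3·9·4 + 7·9·1 = 596 ≡ 2.
  S = (10, 8, 2) ≠ 0, so r is not a codeword (an error is present).
Step 3: locate the error. For a single error e at position i, S_ℓ = v_i·e·α_i^ℓ, so α_err = S_1/S_0.
  S_0^{−1} = 10^{−1} = 10 (mod 11), so α_err = 8·10 = 80 ≡ 3 = α_4. Error position i = 4.
  Consistency check: S_2/S_1 = 2·7 = 14 ≡ 3 = α_err ✓ (single-error assumption holds).
Step 4: error magnitude e = S_0/v_4 = S_0·∏_{j≠4}(α_4 − α_j) = 10·4 = 40 ≡ 7 (mod 11).
Step 5: correct position 4: c_4 = r_4 − e = 4 − 7 ≡ 8 (mod 11). Hence c = [2, 0, 9, 8, 1].
  Check: interpolating c through the α_i gives m(x) = 10 + 3·x (degree < 2) with m(α_i) = c_i for every i, so c is indeed a codeword.


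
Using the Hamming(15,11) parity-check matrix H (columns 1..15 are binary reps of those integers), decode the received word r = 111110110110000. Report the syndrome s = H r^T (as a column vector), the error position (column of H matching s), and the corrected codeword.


s = (1, 1, 1, 1)^T, error position = 15, corrected codeword c = 111110110110001

Compute s = H r^T mod 2 one row at a time:
  s_1 = 1 + 0 + 1 + 1 + 0 + 0 + 0 + 0 = 3 ≡ 1 (mod 2).
  s_2 = 1 + 1 + 0 + 1 + 0 + 0 + 0 + 0 = 3 ≡ 1 (mod 2).
  s_3 = 1 + 1 + 0 + 1 + 1 + 1 + 0 + 0 = 5 ≡ 1 (mod 2).
  s_4 = 1 + 1 + 1 + 1 + 0 + 1 + 0 + 0 = 5 ≡ 1 (mod 2).
s = (1, 1, 1, 1)^T — this equals column 15 of H (binary 1111), so error is at position 15.
Correct: flip bit 15 of r = 111110110110000 to get c = 111110110110001.


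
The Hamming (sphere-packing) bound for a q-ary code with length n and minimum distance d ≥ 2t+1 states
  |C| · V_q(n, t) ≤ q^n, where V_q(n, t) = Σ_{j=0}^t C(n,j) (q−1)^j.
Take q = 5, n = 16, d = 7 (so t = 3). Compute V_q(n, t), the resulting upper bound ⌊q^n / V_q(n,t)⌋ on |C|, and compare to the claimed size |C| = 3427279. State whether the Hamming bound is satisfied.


V_q(n, t) = 37825, q^n = 152587890625, Hamming bound = 4034048, |C| = 3427279 ≤ bound (satisfied).

Step 1: Compute V_q(n, t) = Σ_{j=0}^3 C(n, j) (q−1)^j.
  j = 0: C(16,0)·(4)^0 = 1·1 = 1.
  j = 1: C(16,1)·(4)^1 = 16·4 = 64.
  j = 2: C(16,2)·(4)^2 = 120·16 = 1920.
  j = 3: C(16,3)·(4)^3 = 560·64 = 35840.
  V_q(n, t) = 1 + 64 + 1920 + 35840 = 37825.
Step 2: q^n = 5^16 = 152587890625.
Step 3: Hamming bound ⌊q^n / V_q(n,t)⌋ = ⌊152587890625/37825⌋ = 4034048.
Step 4: Compare |C| = 3427279 to 4034048: satisfied.
The claimed |C| lies below the Hamming bound.


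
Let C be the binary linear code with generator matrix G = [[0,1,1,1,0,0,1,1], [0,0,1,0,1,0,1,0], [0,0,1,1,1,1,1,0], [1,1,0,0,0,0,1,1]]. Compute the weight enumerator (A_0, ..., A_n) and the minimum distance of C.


Weight distribution: A_0 = 1, A_2 = 1, A_3 = 3, A_4 = 5, A_5 = 4, A_6 = 1, A_7 = 1. Minimum distance d = 2.

Enumerate all 2^4 = 16 messages m ∈ F_2^4.
For each, compute codeword c = mG in F_2^8, then tally its weight.
  m = 0000 → c = 00000000, weight = 0.
  m = 1000 → c = 01110011, weight = 5.
  m = 0100 → c = 00101010, weight = 3.
  m = 1100 → c = 01011001, weight = 4.
  m = 0010 → c = 00111110, weight = 5.
  m = 1010 → c = 01001101, weight = 4.
  m = 0110 → c = 00010100, weight = 2.
  m = 1110 → c = 01100111, weight = 5.
  m = 0001 → c = 11000011, weight = 4.
  m = 1001 → c = 10110000, weight = 3.
  m = 0101 → c = 11101001, weight = 5.
  m = 1101 → c = 10011010, weight = 4.
  m = 0011 → c = 11111101, weight = 7.
  m = 1011 → c = 10001110, weight = 4.
  m = 0111 → c = 11010111, weight = 6.
  m = 1111 → c = 10100100, weight = 3.
Tally weights:
  weight 0: 1 codewords.
  weight 2: 1 codewords.
  weight 3: 3 codewords.
  weight 4: 5 codewords.
  weight 5: 4 codewords.
  weight 6: 1 codewords.
  weight 7: 1 codewords.
Minimum distance d = smallest w > 0 with A_w > 0 = 2.
Sanity: Σ A_w = 16 = 2^4 = 16 ✓.


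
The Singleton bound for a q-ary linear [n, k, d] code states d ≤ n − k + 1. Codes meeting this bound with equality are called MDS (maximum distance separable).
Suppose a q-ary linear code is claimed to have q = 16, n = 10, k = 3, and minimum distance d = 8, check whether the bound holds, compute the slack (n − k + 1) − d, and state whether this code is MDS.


Singleton RHS = n − k + 1 = 8, slack = 0, bound satisfied, MDS.

Singleton bound: d ≤ n − k + 1.
Here n = 10, k = 3, so n − k + 1 = 8.
Given d = 8, check d ≤ 8: YES.
Slack = (n − k + 1) − d = 0.
The code is MDS (slack = 0).
Description: the claimed parameters are [10, 3, 8]_16; such a code would be MDS (meets Singleton bound).


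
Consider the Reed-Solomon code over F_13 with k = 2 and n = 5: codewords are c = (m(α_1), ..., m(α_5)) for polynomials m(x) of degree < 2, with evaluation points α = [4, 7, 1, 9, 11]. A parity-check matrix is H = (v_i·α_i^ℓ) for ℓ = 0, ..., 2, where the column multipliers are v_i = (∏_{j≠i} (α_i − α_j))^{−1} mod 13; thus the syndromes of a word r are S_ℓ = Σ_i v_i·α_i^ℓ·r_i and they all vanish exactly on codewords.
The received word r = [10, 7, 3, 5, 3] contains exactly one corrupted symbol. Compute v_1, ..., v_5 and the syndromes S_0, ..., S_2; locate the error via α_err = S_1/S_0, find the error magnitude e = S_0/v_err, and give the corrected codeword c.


S = (12, 12, 12), error at position 3, error magnitude e = 3, c = [10, 7, 0, 5, 3].

Step 1: column multipliers v_i = (∏_{j≠i}(α_i − α_j))^{−1} mod 13.
  i = 1 (α = 4): (4−7)(4−1)(4−9)(4−11) = (−3)·3·(−5)·(−7) = −315 ≡ 10, so v_1 = 10^{−1} = 4 (mod 13).
  i = 2 (α = 7): (7−4)(7−1)(7−9)(7−11) = 3·6·(−2)·(−4) = 144 ≡ 1, so v_2 = 1^{−1} = 1 (mod 13).
  i = 3 (α = 1): (1−4)(1−7)(1−9)(1−11) = (−3)·(−6)·(−8)·(−10) = 1440 ≡ 10, so v_3 = 10^{−1} = 4 (mod 13).
  i = 4 (α = 9): (9−4)(9−7)(9−1)(9−11) = 5·2·8·(−2) = −160 ≡ 9, so v_4 = 9^{−1} = 3 (mod 13).
  i = 5 (α = 11): (11−4)(11−7)(11−1)(11−9) = 7·4·10·2 = 560 ≡ 1, so v_5 = 1^{−1} = 1 (mod 13).
  v = [4, 1, 4, 3, 1].
Step 2: syndromes of r = [10, 7, 3, 5, 3] (all sums mod 13).
  S_0 = Σ v_i r_i = 4·10 + 1·7 + 4·3 + 3·5 + 1·3 = 77 ≡ 12.
  S_1 = Σ v_i α_i r_i = 4·4·10 + 1·7·7 + 4·1·3 + 3·9·5 + 1·11·3 = 389 ≡ 12.
  α_i^2 mod 13 = [3, 10, 1, 3, 4].
  S_2 = Σ v_i α_i^2 r_i = 4·3·10 + 1·10·7 + 4·1·3 + 3·3·5 + 1·4·3 = 259 ≡ 12.
  S = (12, 12, 12) ≠ 0, so r is not a codeword (an error is present).
Step 3: locate the error. For a single error e at position i, S_ℓ = v_i·e·α_i^ℓ, so α_err = S_1/S_0.
  S_0^{−1} = 12^{−1} = 12 (mod 13), so α_err = 12·12 = 144 ≡ 1 = α_3. Error position i = 3.
  Consistency check: S_2/S_1 = 12·12 = 144 ≡ 1 = α_err ✓ (single-error assumption holds).
Step 4: error magnitude e = S_0/v_3 = S_0·∏_{j≠3}(α_3 − α_j) = 12·10 = 120 ≡ 3 (mod 13).
Step 5: correct position 3: c_3 = r_3 − e = 3 − 3 ≡ 0 (mod 13). Hence c = [10, 7, 0, 5, 3].
  Check: interpolating c through the α_i gives m(x) = 1 + 12·x (degree < 2) with m(α_i) = c_i for every i, so c is indeed a codeword.


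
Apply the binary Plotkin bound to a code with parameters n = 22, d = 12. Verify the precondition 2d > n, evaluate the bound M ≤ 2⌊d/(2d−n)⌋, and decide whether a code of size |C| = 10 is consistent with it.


Plotkin bound M ≤ 12; given |C| = 10 ≤ bound (satisfied).

Check applicability: 2d = 24, n = 22.
2d − n = 2 > 0, so Plotkin applies.
Compute d/(2d−n) = 12/2 ≈ 6.0000.
⌊d/(2d−n)⌋ = 6.
Plotkin bound: M ≤ 2·6 = 12.
Given |C| = 10, check: satisfied.
This |C| is below the Plotkin bound.


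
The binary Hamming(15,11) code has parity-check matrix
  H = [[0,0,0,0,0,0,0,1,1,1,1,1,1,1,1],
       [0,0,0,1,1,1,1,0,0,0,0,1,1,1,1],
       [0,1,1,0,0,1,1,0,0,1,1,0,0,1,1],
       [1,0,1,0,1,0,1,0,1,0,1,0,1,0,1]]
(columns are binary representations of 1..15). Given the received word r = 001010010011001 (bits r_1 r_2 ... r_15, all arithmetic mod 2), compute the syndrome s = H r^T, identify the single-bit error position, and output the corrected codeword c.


s = (0, 1, 1, 0)^T, error position = 6, corrected codeword c = 001011010011001

Compute s = H r^T mod 2 one row at a time:
  s_1 = 1 + 0 + 0 + 1 + 1 + 0 + 0 + 1 = 4 ≡ 0 (mod 2).
  s_2 = 0 + 1 + 0 + 0 + 1 + 0 + 0 + 1 = 3 ≡ 1 (mod 2).
  s_3 = 0 + 1 + 0 + 0 + 0 + 1 + 0 + 1 = 3 ≡ 1 (mod 2).
  s_4 = 0 + 1 + 1 + 0 + 0 + 1 + 0 + 1 = 4 ≡ 0 (mod 2).
s = (0, 1, 1, 0)^T — this equals column 6 of H (binary 0110), so error is at position 6.
Correct: flip bit 6 of r = 001010010011001 to get c = 001011010011001.


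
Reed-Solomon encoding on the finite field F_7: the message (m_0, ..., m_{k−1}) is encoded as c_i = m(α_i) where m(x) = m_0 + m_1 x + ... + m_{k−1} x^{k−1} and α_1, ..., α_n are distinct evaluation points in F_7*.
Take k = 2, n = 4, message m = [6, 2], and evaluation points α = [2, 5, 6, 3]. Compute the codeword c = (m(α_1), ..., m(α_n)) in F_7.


c = [3, 2, 4, 5]

Message polynomial: m(x) = 6 + 2·x (mod 7).
For each evaluation point α_i, compute m(α_i) mod 7:
  α_1 = 2: Horner steps 2 → 3, so m(2) = 3.
  α_2 = 5: Horner steps 2 → 2, so m(5) = 2.
  α_3 = 6: Horner steps 2 → 4, so m(6) = 4.
  α_4 = 3: Horner steps 2 → 5, so m(3) = 5.
Codeword c = [3, 2, 4, 5] ∈ F_7^4.


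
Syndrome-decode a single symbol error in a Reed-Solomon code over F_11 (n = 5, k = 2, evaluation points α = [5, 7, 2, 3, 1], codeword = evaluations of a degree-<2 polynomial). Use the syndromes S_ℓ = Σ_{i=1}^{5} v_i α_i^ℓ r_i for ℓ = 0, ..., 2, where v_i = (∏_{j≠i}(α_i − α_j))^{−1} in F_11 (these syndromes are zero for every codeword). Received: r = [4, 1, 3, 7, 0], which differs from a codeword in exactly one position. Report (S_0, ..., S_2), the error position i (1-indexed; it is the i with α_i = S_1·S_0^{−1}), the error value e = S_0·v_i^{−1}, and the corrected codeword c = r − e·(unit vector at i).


S = (3, 3, 3), error at position 5, error magnitude e = 1, c = [4, 1, 3, 7, 10].

Step 1: column multipliers v_i = (∏_{j≠i}(α_i − α_j))^{−1} mod 11.
  i = 1 (α = 5): (5−7)(5−2)(5−3)(5−1) = (−2)·3·2·4 = −48 ≡ 7, so v_1 = 7^{−1} = 8 (mod 11).
  i = 2 (α = 7): (7−5)(7−2)(7−3)(7−1) = 2·5·4·6 = 240 ≡ 9, so v_2 = 9^{−1} = 5 (mod 11).
  i = 3 (α = 2): (2−5)(2−7)(2−3)(2−1) = (−3)·(−5)·(−1)·1 = −15 ≡ 7, so v_3 = 7^{−1} = 8 (mod 11).
  i = 4 (α = 3): (3−5)(3−7)(3−2)(3−1) = (−2)·(−4)·1·2 = 16 ≡ 5, so v_4 = 5^{−1} = 9 (mod 11).
  i = 5 (α = 1): (1−5)(1−7)(1−2)(1−3) = (−4)·(−6)·(−1)·(−2) = 48 ≡ 4, so v_5 = 4^{−1} = 3 (mod 11).
  v = [8, 5, 8, 9, 3].
Step 2: syndromes of r = [4, 1, 3, 7, 0] (all sums mod 11).
  S_0 = Σ v_i r_i = 8·4 + 5·1 + 8·3 + 9·7 + 3·0 = 124 ≡ 3.
  S_1 = Σ v_i α_i r_i = 8·5·4 + 5·7·1 + 8·2·3 + 9·3·7 + 3·1·0 = 432 ≡ 3.
  α_i^2 mod 11 = [3, 5, 4, 9, 1].
  S_2 = Σ v_i α_i^2 r_i = 8·3·4 + 5·5·1 + 8·4·3 + 9·9·7 + 3·1·0 = 784 ≡ 3.
  S = (3, 3, 3) ≠ 0, so r is not a codeword (an error is present).
Step 3: locate the error. For a single error e at position i, S_ℓ = v_i·e·α_i^ℓ, so α_err = S_1/S_0.
  S_0^{−1} = 3^{−1} = 4 (mod 11), so α_err = 3·4 = 12 ≡ 1 = α_5. Error position i = 5.
  Consistency check: S_2/S_1 = 3·4 = 12 ≡ 1 = α_err ✓ (single-error assumption holds).
Step 4: error magnitude e = S_0/v_5 = S_0·∏_{j≠5}(α_5 − α_j) = 3·4 = 12 ≡ 1 (mod 11).
Step 5: correct position 5: c_5 = r_5 − e = 0 − 1 ≡ 10 (mod 11). Hence c = [4, 1, 3, 7, 10].
  Check: interpolating c through the α_i gives m(x) = 6 + 4·x (degree < 2) with m(α_i) = c_i for every i, so c is indeed a codeword.


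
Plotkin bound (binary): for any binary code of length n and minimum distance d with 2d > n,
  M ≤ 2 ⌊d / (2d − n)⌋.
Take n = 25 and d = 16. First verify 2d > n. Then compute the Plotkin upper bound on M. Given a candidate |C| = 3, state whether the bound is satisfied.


Plotkin bound M ≤ 4; given |C| = 3 ≤ bound (satisfied).

Check applicability: 2d = 32, n = 25.
2d − n = 7 > 0, so Plotkin applies.
Compute d/(2d−n) = 16/7 ≈ 2.2857.
⌊d/(2d−n)⌋ = 2.
Plotkin bound: M ≤ 2·2 = 4.
Given |C| = 3, check: satisfied.
This |C| is below the Plotkin bound.


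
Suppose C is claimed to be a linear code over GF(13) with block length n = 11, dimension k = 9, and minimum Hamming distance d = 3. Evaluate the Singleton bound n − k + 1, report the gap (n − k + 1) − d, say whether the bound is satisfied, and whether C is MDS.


Singleton RHS = n − k + 1 = 3, slack = 0, bound satisfied, MDS.

Singleton bound: d ≤ n − k + 1.
Here n = 11, k = 9, so n − k + 1 = 3.
Given d = 3, check d ≤ 3: YES.
Slack = (n − k + 1) − d = 0.
The code is MDS (slack = 0).
Description: the claimed parameters are [11, 9, 3]_13; such a code would be MDS (meets Singleton bound).


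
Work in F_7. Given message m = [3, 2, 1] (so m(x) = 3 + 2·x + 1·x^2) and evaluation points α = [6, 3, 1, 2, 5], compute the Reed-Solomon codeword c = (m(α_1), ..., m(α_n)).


c = [2, 4, 6, 4, 3]

Message polynomial: m(x) = 3 + 2·x + 1·x^2 (mod 7).
For each evaluation point α_i, compute m(α_i) mod 7:
  α_1 = 6: Horner steps 1 → 1 → 2, so m(6) = 2.
  α_2 = 3: Horner steps 1 → 5 → 4, so m(3) = 4.
  α_3 = 1: Horner steps 1 → 3 → 6, so m(1) = 6.
  α_4 = 2: Horner steps 1 → 4 → 4, so m(2) = 4.
  α_5 = 5: Horner steps 1 → 0 → 3, so m(5) = 3.
Codeword c = [2, 4, 6, 4, 3] ∈ F_7^5.


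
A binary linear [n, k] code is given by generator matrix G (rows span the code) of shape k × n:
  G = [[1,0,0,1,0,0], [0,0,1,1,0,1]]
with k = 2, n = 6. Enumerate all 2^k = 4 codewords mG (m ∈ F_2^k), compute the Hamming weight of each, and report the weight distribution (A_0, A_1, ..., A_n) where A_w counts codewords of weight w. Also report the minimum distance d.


Weight distribution: A_0 = 1, A_2 = 1, A_3 = 2. Minimum distance d = 2.

Enumerate all 2^2 = 4 messages m ∈ F_2^2.
For each, compute codeword c = mG in F_2^6, then tally its weight.
  m = 00 → c = 000000, weight = 0.
  m = 10 → c = 100100, weight = 2.
  m = 01 → c = 001101, weight = 3.
  m = 11 → c = 101001, weight = 3.
Tally weights:
  weight 0: 1 codewords.
  weight 2: 1 codewords.
  weight 3: 2 codewords.
Minimum distance d = smallest w > 0 with A_w > 0 = 2.
Sanity: Σ A_w = 4 = 2^2 = 4 ✓.


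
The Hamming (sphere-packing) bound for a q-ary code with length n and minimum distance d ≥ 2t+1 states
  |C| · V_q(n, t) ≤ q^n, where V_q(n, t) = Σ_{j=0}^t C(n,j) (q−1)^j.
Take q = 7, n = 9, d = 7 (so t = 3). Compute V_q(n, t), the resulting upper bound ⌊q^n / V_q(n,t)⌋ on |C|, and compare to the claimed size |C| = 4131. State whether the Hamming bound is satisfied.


V_q(n, t) = 19495, q^n = 40353607, Hamming bound = 2069, |C| = 4131 > bound (violated).

Step 1: Compute V_q(n, t) = Σ_{j=0}^3 C(n, j) (q−1)^j.
  j = 0: C(9,0)·(6)^0 = 1·1 = 1.
  j = 1: C(9,1)·(6)^1 = 9·6 = 54.
  j = 2: C(9,2)·(6)^2 = 36·36 = 1296.
  j = 3: C(9,3)·(6)^3 = 84·216 = 18144.
  V_q(n, t) = 1 + 54 + 1296 + 18144 = 19495.
Step 2: q^n = 7^9 = 40353607.
Step 3: Hamming bound ⌊q^n / V_q(n,t)⌋ = ⌊40353607/19495⌋ = 2069.
Step 4: Compare |C| = 4131 to 2069: violated.
The claimed |C| lies above the Hamming bound, so no 7-ary code of length 9 with d ≥ 7 can have 4131 codewords.


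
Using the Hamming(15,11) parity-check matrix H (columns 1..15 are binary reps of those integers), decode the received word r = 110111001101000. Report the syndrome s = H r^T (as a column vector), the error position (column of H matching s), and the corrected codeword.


s = (1, 0, 1, 1)^T, error position = 11, corrected codeword c = 110111001111000

Compute s = H r^T mod 2 one row at a time:
  s_1 = 0 + 1 + 1 + 0 + 1 + 0 + 0 + 0 = 3 ≡ 1 (mod 2).
  s_2 = 1 + 1 + 1 + 0 + 1 + 0 + 0 + 0 = 4 ≡ 0 (mod 2).
  s_3 = 1 + 0 + 1 + 0 + 1 + 0 + 0 + 0 = 3 ≡ 1 (mod 2).
  s_4 = 1 + 0 + 1 + 0 + 1 + 0 + 0 + 0 = 3 ≡ 1 (mod 2).
s = (1, 0, 1, 1)^T — this equals column 11 of H (binary 1011), so error is at position 11.
Correct: flip bit 11 of r = 110111001101000 to get c = 110111001111000.


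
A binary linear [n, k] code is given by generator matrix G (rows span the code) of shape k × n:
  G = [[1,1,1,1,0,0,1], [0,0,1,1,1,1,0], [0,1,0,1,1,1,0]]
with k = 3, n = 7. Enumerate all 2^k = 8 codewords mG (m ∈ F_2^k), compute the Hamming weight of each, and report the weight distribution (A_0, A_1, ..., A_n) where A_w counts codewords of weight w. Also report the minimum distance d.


Weight distribution: A_0 = 1, A_2 = 1, A_3 = 1, A_4 = 2, A_5 = 3. Minimum distance d = 2.

Enumerate all 2^3 = 8 messages m ∈ F_2^3.
For each, compute codeword c = mG in F_2^7, then tally its weight.
  m = 000 → c = 0000000, weight = 0.
  m = 100 → c = 1111001, weight = 5.
  m = 010 → c = 0011110, weight = 4.
  m = 110 → c = 1100111, weight = 5.
  m = 001 → c = 0101110, weight = 4.
  m = 101 → c = 1010111, weight = 5.
  m = 011 → c = 0110000, weight = 2.
  m = 111 → c = 1001001, weight = 3.
Tally weights:
  weight 0: 1 codewords.
  weight 2: 1 codewords.
  weight 3: 1 codewords.
  weight 4: 2 codewords.
  weight 5: 3 codewords.
Minimum distance d = smallest w > 0 with A_w > 0 = 2.
Sanity: Σ A_w = 8 = 2^3 = 8 ✓.


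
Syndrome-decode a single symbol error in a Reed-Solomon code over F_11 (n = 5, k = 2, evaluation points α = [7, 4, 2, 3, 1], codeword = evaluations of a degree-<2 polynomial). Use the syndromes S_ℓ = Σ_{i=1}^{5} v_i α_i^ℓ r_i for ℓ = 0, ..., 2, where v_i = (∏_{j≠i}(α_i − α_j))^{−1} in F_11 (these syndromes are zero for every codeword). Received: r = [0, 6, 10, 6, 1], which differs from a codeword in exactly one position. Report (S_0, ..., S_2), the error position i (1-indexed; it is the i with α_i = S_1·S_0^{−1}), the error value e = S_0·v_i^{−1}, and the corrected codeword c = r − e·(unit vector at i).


S = (8, 2, 6), error at position 4, error magnitude e = 9, c = [0, 6, 10, 8, 1].

Step 1: column multipliers v_i = (∏_{j≠i}(α_i − α_j))^{−1} mod 11.
  i = 1 (α = 7): (7−4)(7−2)(7−3)(7−1) = 3·5·4·6 = 360 ≡ 8, so v_1 = 8^{−1} = 7 (mod 11).
  i = 2 (α = 4): (4−7)(4−2)(4−3)(4−1) = (−3)·2·1·3 = −18 ≡ 4, so v_2 = 4^{−1} = 3 (mod 11).
  i = 3 (α = 2): (2−7)(2−4)(2−3)(2−1) = (−5)·(−2)·(−1)·1 = −10 ≡ 1, so v_3 = 1^{−1} = 1 (mod 11).
  i = 4 (α = 3): (3−7)(3−4)(3−2)(3−1) = (−4)·(−1)·1·2 = 8 ≡ 8, so v_4 = 8^{−1} = 7 (mod 11).
  i = 5 (α = 1): (1−7)(1−4)(1−2)(1−3) = (−6)·(−3)·(−1)·(−2) = 36 ≡ 3, so v_5 = 3^{−1} = 4 (mod 11).
  v = [7, 3, 1, 7, 4].
Step 2: syndromes of r = [0, 6, 10, 6, 1] (all sums mod 11).
  S_0 = Σ v_i r_i = 7·0 + 3·6 + 1·10 + 7·6 + 4·1 = 74 ≡ 8.
  S_1 = Σ v_i α_i r_i = 7·7·0 + 3·4·6 + 1·2·10 + 7·3·6 + 4·1·1 = 222 ≡ 2.
  α_i^2 mod 11 = [5, 5, 4, 9, 1].
  S_2 = Σ v_i α_i^2 r_i = 7·5·0 + 3·5·6 + 1·4·10 + 7·9·6 + 4·1·1 = 512 ≡ 6.
  S = (8, 2, 6) ≠ 0, so r is not a codeword (an error is present).
Step 3: locate the error. For a single error e at position i, S_ℓ = v_i·e·α_i^ℓ, so α_err = S_1/S_0.
  S_0^{−1} = 8^{−1} = 7 (mod 11), so α_err = 2·7 = 14 ≡ 3 = α_4. Error position i = 4.
  Consistency check: S_2/S_1 = 6·6 = 36 ≡ 3 = α_err ✓ (single-error assumption holds).
Step 4: error magnitude e = S_0/v_4 = S_0·∏_{j≠4}(α_4 − α_j) = 8·8 = 64 ≡ 9 (mod 11).
Step 5: correct position 4: c_4 = r_4 − e = 6 − 9 ≡ 8 (mod 11). Hence c = [0, 6, 10, 8, 1].
  Check: interpolating c through the α_i gives m(x) = 3 + 9·x (degree < 2) with m(α_i) = c_i for every i, so c is indeed a codeword.


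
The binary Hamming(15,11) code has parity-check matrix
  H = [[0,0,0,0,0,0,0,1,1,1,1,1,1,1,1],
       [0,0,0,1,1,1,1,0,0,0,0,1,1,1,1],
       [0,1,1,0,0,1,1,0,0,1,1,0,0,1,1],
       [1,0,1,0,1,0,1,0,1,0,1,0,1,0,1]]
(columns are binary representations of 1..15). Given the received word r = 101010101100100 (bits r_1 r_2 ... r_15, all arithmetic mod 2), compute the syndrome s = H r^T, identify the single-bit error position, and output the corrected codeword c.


s = (1, 1, 1, 0)^T, error position = 14, corrected codeword c = 101010101100110

Compute s = H r^T mod 2 one row at a time:
  s_1 = 0 + 1 + 1 + 0 + 0 + 1 + 0 + 0 = 3 ≡ 1 (mod 2).
  s_2 = 0 + 1 + 0 + 1 + 0 + 1 + 0 + 0 = 3 ≡ 1 (mod 2).
  s_3 = 0 + 1 + 0 + 1 + 1 + 0 + 0 + 0 = 3 ≡ 1 (mod 2).
  s_4 = 1 + 1 + 1 + 1 + 1 + 0 + 1 + 0 = 6 ≡ 0 (mod 2).
s = (1, 1, 1, 0)^T — this equals column 14 of H (binary 1110), so error is at position 14.
Correct: flip bit 14 of r = 101010101100100 to get c = 101010101100110.


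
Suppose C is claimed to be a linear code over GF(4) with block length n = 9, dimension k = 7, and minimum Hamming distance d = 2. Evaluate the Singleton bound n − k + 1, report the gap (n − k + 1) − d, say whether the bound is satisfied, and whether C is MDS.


Singleton RHS = n − k + 1 = 3, slack = 1, bound satisfied, not MDS.

Singleton bound: d ≤ n − k + 1.
Here n = 9, k = 7, so n − k + 1 = 3.
Given d = 2, check d ≤ 3: YES.
Slack = (n − k + 1) − d = 1.
The code is NOT MDS (slack = 1 > 0).
Description: the claimed parameters are [9, 7, 2]_4; such a code would be non-MDS.


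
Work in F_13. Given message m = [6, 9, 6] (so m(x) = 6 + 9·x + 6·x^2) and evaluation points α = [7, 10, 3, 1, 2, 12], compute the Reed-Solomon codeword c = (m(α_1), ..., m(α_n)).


c = [12, 7, 9, 8, 9, 3]

Message polynomial: m(x) = 6 + 9·x + 6·x^2 (mod 13).
For each evaluation point α_i, compute m(α_i) mod 13:
  α_1 = 7: Horner steps 6 → 12 → 12, so m(7) = 12.
  α_2 = 10: Horner steps 6 → 4 → 7, so m(10) = 7.
  α_3 = 3: Horner steps 6 → 1 → 9, so m(3) = 9.
  α_4 = 1: Horner steps 6 → 2 → 8, so m(1) = 8.
  α_5 = 2: Horner steps 6 → 8 → 9, so m(2) = 9.
  α_6 = 12: Horner steps 6 → 3 → 3, so m(12) = 3.
Codeword c = [12, 7, 9, 8, 9, 3] ∈ F_13^6.


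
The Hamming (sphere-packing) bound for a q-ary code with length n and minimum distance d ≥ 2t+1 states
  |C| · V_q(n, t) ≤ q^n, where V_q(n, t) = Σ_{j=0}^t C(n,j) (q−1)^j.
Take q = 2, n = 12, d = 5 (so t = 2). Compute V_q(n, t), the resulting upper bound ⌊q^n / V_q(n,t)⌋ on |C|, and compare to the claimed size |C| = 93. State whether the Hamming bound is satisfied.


V_q(n, t) = 79, q^n = 4096, Hamming bound = 51, |C| = 93 > bound (violated).

Step 1: Compute V_q(n, t) = Σ_{j=0}^2 C(n, j) (q−1)^j.
  j = 0: C(12,0)·(1)^0 = 1·1 = 1.
  j = 1: C(12,1)·(1)^1 = 12·1 = 12.
  j = 2: C(12,2)·(1)^2 = 66·1 = 66.
  V_q(n, t) = 1 + 12 + 66 = 79.
Step 2: q^n = 2^12 = 4096.
Step 3: Hamming bound ⌊q^n / V_q(n,t)⌋ = ⌊4096/79⌋ = 51.
Step 4: Compare |C| = 93 to 51: violated.
The claimed |C| lies above the Hamming bound, so no 2-ary code of length 12 with d ≥ 5 can have 93 codewords.


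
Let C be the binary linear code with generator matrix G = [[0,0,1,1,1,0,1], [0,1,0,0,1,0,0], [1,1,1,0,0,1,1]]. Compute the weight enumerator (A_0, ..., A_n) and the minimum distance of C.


Weight distribution: A_0 = 1, A_2 = 1, A_3 = 1, A_4 = 2, A_5 = 3. Minimum distance d = 2.

Enumerate all 2^3 = 8 messages m ∈ F_2^3.
For each, compute codeword c = mG in F_2^7, then tally its weight.
  m = 000 → c = 0000000, weight = 0.
  m = 100 → c = 0011101, weight = 4.
  m = 010 → c = 0100100, weight = 2.
  m = 110 → c = 0111001, weight = 4.
  m = 001 → c = 1110011, weight = 5.
  m = 101 → c = 1101110, weight = 5.
  m = 011 → c = 1010111, weight = 5.
  m = 111 → c = 1001010, weight = 3.
Tally weights:
  weight 0: 1 codewords.
  weight 2: 1 codewords.
  weight 3: 1 codewords.
  weight 4: 2 codewords.
  weight 5: 3 codewords.
Minimum distance d = smallest w > 0 with A_w > 0 = 2.
Sanity: Σ A_w = 8 = 2^3 = 8 ✓.


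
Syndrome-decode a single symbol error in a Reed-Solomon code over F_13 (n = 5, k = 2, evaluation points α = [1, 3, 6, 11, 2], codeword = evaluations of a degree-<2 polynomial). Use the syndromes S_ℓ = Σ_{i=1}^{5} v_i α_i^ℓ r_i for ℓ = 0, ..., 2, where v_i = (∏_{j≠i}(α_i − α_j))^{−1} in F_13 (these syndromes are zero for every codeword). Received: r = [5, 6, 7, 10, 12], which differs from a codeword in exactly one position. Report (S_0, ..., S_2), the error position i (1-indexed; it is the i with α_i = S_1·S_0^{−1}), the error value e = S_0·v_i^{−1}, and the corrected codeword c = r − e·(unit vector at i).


S = (7, 3, 5), error at position 3, error magnitude e = 6, c = [5, 6, 1, 10, 12].

Step 1: column multipliers v_i = (∏_{j≠i}(α_i − α_j))^{−1} mod 13.
  i = 1 (α = 1): (1−3)(1−6)(1−11)(1−2) = (−2)·(−5)·(−10)·(−1) = 100 ≡ 9, so v_1 = 9^{−1} = 3 (mod 13).
  i = 2 (α = 3): (3−1)(3−6)(3−11)(3−2) = 2·(−3)·(−8)·1 = 48 ≡ 9, so v_2 = 9^{−1} = 3 (mod 13).
  i = 3 (α = 6): (6−1)(6−3)(6−11)(6−2) = 5·3·(−5)·4 = −300 ≡ 12, so v_3 = 12^{−1} = 12 (mod 13).
  i = 4 (α = 11): (11−1)(11−3)(11−6)(11−2) = 10·8·5·9 = 3600 ≡ 12, so v_4 = 12^{−1} = 12 (mod 13).
  i = 5 (α = 2): (2−1)(2−3)(2−6)(2−11) = 1·(−1)·(−4)·(−9) = −36 ≡ 3, so v_5 = 3^{−1} = 9 (mod 13).
  v = [3, 3, 12, 12, 9].
Step 2: syndromes of r = [5, 6, 7, 10, 12] (all sums mod 13).
  S_0 = Σ v_i r_i = 3·5 + 3·6 + 12·7 + 12·10 + 9·12 = 345 ≡ 7.
  S_1 = Σ v_i α_i r_i = 3·1·5 + 3·3·6 + 12·6·7 + 12·11·10 + 9·2·12 = 2109 ≡ 3.
  α_i^2 mod 13 = [1, 9, 10, 4, 4].
  S_2 = Σ v_i α_i^2 r_i = 3·1·5 + 3·9·6 + 12·10·7 + 12·4·10 + 9·4·12 = 1929 ≡ 5.
  S = (7, 3, 5) ≠ 0, so r is not a codeword (an error is present).
Step 3: locate the error. For a single error e at position i, S_ℓ = v_i·e·α_i^ℓ, so α_err = S_1/S_0.
  S_0^{−1} = 7^{−1} = 2 (mod 13), so α_err = 3·2 = 6 ≡ 6 = α_3. Error position i = 3.
  Consistency check: S_2/S_1 = 5·9 = 45 ≡ 6 = α_err ✓ (single-error assumption holds).
Step 4: error magnitude e = S_0/v_3 = S_0·∏_{j≠3}(α_3 − α_j) = 7·12 = 84 ≡ 6 (mod 13).
Step 5: correct position 3: c_3 = r_3 − e = 7 − 6 ≡ 1 (mod 13). Hence c = [5, 6, 1, 10, 12].
  Check: interpolating c through the α_i gives m(x) = 11 + 7·x (degree < 2) with m(α_i) = c_i for every i, so c is indeed a codeword.


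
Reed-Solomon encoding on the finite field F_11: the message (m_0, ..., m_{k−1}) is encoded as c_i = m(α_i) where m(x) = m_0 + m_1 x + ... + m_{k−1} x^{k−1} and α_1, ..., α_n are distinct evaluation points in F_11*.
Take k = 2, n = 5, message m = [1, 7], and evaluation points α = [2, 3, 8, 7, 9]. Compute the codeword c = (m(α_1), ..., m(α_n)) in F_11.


c = [4, 0, 2, 6, 9]

Message polynomial: m(x) = 1 + 7·x (mod 11).
For each evaluation point α_i, compute m(α_i) mod 11:
  α_1 = 2: Horner steps 7 → 4, so m(2) = 4.
  α_2 = 3: Horner steps 7 → 0, so m(3) = 0.
  α_3 = 8: Horner steps 7 → 2, so m(8) = 2.
  α_4 = 7: Horner steps 7 → 6, so m(7) = 6.
  α_5 = 9: Horner steps 7 → 9, so m(9) = 9.
Codeword c = [4, 0, 2, 6, 9] ∈ F_11^5.


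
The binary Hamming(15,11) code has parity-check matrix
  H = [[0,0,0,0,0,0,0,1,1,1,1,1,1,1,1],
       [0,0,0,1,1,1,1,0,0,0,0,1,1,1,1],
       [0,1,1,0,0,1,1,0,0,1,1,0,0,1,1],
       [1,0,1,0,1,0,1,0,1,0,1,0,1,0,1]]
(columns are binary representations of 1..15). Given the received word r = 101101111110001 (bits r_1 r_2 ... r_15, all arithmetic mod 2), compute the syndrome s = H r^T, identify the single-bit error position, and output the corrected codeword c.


s = (1, 0, 0, 0)^T, error position = 8, corrected codeword c = 101101101110001

Compute s = H r^T mod 2 one row at a time:
  s_1 = 1 + 1 + 1 + 1 + 0 + 0 + 0 + 1 = 5 ≡ 1 (mod 2).
  s_2 = 1 + 0 + 1 + 1 + 0 + 0 + 0 + 1 = 4 ≡ 0 (mod 2).
  s_3 = 0 + 1 + 1 + 1 + 1 + 1 + 0 + 1 = 6 ≡ 0 (mod 2).
  s_4 = 1 + 1 + 0 + 1 + 1 + 1 + 0 + 1 = 6 ≡ 0 (mod 2).
s = (1, 0, 0, 0)^T — this equals column 8 of H (binary 1000), so error is at position 8.
Correct: flip bit 8 of r = 101101111110001 to get c = 101101101110001.


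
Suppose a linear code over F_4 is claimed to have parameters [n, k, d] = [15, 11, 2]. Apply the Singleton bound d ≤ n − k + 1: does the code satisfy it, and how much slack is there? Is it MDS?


Singleton RHS = n − k + 1 = 5, slack = 3, bound satisfied, not MDS.

Singleton bound: d ≤ n − k + 1.
Here n = 15, k = 11, so n − k + 1 = 5.
Given d = 2, check d ≤ 5: YES.
Slack = (n − k + 1) − d = 3.
The code is NOT MDS (slack = 3 > 0).
Description: the claimed parameters are [15, 11, 2]_4; such a code would be non-MDS.


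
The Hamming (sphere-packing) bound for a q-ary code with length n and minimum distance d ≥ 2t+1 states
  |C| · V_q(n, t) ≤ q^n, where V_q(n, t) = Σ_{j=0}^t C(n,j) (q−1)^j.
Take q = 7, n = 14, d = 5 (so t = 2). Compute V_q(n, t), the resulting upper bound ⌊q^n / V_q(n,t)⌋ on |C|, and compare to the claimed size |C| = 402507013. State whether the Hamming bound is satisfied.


V_q(n, t) = 3361, q^n = 678223072849, Hamming bound = 201792047, |C| = 402507013 > bound (violated).

Step 1: Compute V_q(n, t) = Σ_{j=0}^2 C(n, j) (q−1)^j.
  j = 0: C(14,0)·(6)^0 = 1·1 = 1.
  j = 1: C(14,1)·(6)^1 = 14·6 = 84.
  j = 2: C(14,2)·(6)^2 = 91·36 = 3276.
  V_q(n, t) = 1 + 84 + 3276 = 3361.
Step 2: q^n = 7^14 = 678223072849.
Step 3: Hamming bound ⌊q^n / V_q(n,t)⌋ = ⌊678223072849/3361⌋ = 201792047.
Step 4: Compare |C| = 402507013 to 201792047: violated.
The claimed |C| lies above the Hamming bound, so no 7-ary code of length 14 with d ≥ 5 can have 402507013 codewords.


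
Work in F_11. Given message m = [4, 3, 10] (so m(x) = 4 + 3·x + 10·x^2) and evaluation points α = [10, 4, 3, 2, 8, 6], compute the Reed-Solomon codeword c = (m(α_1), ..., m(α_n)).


c = [0, 0, 4, 6, 8, 8]

Message polynomial: m(x) = 4 + 3·x + 10·x^2 (mod 11).
For each evaluation point α_i, compute m(α_i) mod 11:
  α_1 = 10: Horner steps 10 → 4 → 0, so m(10) = 0.
  α_2 = 4: Horner steps 10 → 10 → 0, so m(4) = 0.
  α_3 = 3: Horner steps 10 → 0 → 4, so m(3) = 4.
  α_4 = 2: Horner steps 10 → 1 → 6, so m(2) = 6.
  α_5 = 8: Horner steps 10 → 6 → 8, so m(8) = 8.
  α_6 = 6: Horner steps 10 → 8 → 8, so m(6) = 8.
Codeword c = [0, 0, 4, 6, 8, 8] ∈ F_11^6.


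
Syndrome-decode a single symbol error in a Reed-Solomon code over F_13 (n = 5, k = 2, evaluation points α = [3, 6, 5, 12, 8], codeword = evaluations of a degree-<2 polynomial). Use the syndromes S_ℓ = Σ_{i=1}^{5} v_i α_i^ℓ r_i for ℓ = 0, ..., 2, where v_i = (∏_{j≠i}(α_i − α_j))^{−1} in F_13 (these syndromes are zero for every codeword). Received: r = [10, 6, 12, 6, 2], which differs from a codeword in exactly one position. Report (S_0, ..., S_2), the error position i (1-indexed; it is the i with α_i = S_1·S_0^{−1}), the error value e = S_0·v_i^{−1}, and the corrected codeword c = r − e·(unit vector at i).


S = (11, 1, 6), error at position 2, error magnitude e = 6, c = [10, 0, 12, 6, 2].

Step 1: column multipliers v_i = (∏_{j≠i}(α_i − α_j))^{−1} mod 13.
  i = 1 (α = 3): (3−6)(3−5)(3−12)(3−8) = (−3)·(−2)·(−9)·(−5) = 270 ≡ 10, so v_1 = 10^{−1} = 4 (mod 13).
  i = 2 (α = 6): (6−3)(6−5)(6−12)(6−8) = 3·1·(−6)·(−2) = 36 ≡ 10, so v_2 = 10^{−1} = 4 (mod 13).
  i = 3 (α = 5): (5−3)(5−6)(5−12)(5−8) = 2·(−1)·(−7)·(−3) = −42 ≡ 10, so v_3 = 10^{−1} = 4 (mod 13).
  i = 4 (α = 12): (12−3)(12−6)(12−5)(12−8) = 9·6·7·4 = 1512 ≡ 4, so v_4 = 4^{−1} = 10 (mod 13).
  i = 5 (α = 8): (8−3)(8−6)(8−5)(8−12) = 5·2·3·(−4) = −120 ≡ 10, so v_5 = 10^{−1} = 4 (mod 13).
  v = [4, 4, 4, 10, 4].
Step 2: syndromes of r = [10, 6, 12, 6, 2] (all sums mod 13).
  S_0 = Σ v_i r_i = 4·10 + 4·6 + 4·12 + 10·6 + 4·2 = 180 ≡ 11.
  S_1 = Σ v_i α_i r_i = 4·3·10 + 4·6·6 + 4·5·12 + 10·12·6 + 4·8·2 = 1288 ≡ 1.
  α_i^2 mod 13 = [9, 10, 12, 1, 12].
  S_2 = Σ v_i α_i^2 r_i = 4·9·10 + 4·10·6 + 4·12·12 + 10·1·6 + 4·12·2 = 1332 ≡ 6.
  S = (11, 1, 6) ≠ 0, so r is not a codeword (an error is present).
Step 3: locate the error. For a single error e at position i, S_ℓ = v_i·e·α_i^ℓ, so α_err = S_1/S_0.
  S_0^{−1} = 11^{−1} = 6 (mod 13), so α_err = 1·6 = 6 ≡ 6 = α_2. Error position i = 2.
  Consistency check: S_2/S_1 = 6·1 = 6 ≡ 6 = α_err ✓ (single-error assumption holds).
Step 4: error magnitude e = S_0/v_2 = S_0·∏_{j≠2}(α_2 − α_j) = 11·10 = 110 ≡ 6 (mod 13).
Step 5: correct position 2: c_2 = r_2 − e = 6 − 6 ≡ 0 (mod 13). Hence c = [10, 0, 12, 6, 2].
  Check: interpolating c through the α_i gives m(x) = 7 + 1·x (degree < 2) with m(α_i) = c_i for every i, so c is indeed a codeword.


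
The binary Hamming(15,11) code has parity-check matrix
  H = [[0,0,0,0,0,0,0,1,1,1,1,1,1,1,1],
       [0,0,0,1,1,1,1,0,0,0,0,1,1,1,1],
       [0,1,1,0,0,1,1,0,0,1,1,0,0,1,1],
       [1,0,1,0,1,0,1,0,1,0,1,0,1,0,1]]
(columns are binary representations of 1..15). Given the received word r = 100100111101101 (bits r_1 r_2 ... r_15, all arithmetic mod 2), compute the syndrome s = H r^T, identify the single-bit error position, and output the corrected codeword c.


s = (0, 1, 1, 1)^T, error position = 7, corrected codeword c = 100100011101101

Compute s = H r^T mod 2 one row at a time:
  s_1 = 1 + 1 + 1 + 0 + 1 + 1 + 0 + 1 = 6 ≡ 0 (mod 2).
  s_2 = 1 + 0 + 0 + 1 + 1 + 1 + 0 + 1 = 5 ≡ 1 (mod 2).
  s_3 = 0 + 0 + 0 + 1 + 1 + 0 + 0 + 1 = 3 ≡ 1 (mod 2).
  s_4 = 1 + 0 + 0 + 1 + 1 + 0 + 1 + 1 = 5 ≡ 1 (mod 2).
s = (0, 1, 1, 1)^T — this equals column 7 of H (binary 0111), so error is at position 7.
Correct: flip bit 7 of r = 100100111101101 to get c = 100100011101101.


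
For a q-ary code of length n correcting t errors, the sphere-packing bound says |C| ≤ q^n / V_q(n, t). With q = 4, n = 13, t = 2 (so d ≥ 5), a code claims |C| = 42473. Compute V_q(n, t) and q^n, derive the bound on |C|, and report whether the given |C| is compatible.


V_q(n, t) = 742, q^n = 67108864, Hamming bound = 90443, |C| = 42473 ≤ bound (satisfied).

Step 1: Compute V_q(n, t) = Σ_{j=0}^2 C(n, j) (q−1)^j.
  j = 0: C(13,0)·(3)^0 = 1·1 = 1.
  j = 1: C(13,1)·(3)^1 = 13·3 = 39.
  j = 2: C(13,2)·(3)^2 = 78·9 = 702.
  V_q(n, t) = 1 + 39 + 702 = 742.
Step 2: q^n = 4^13 = 67108864.
Step 3: Hamming bound ⌊q^n / V_q(n,t)⌋ = ⌊67108864/742⌋ = 90443.
Step 4: Compare |C| = 42473 to 90443: satisfied.
The claimed |C| lies below the Hamming bound.


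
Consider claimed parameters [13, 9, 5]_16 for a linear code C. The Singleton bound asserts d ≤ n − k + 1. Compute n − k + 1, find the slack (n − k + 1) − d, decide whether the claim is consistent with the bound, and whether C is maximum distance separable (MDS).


Singleton RHS = n − k + 1 = 5, slack = 0, bound satisfied, MDS.

Singleton bound: d ≤ n − k + 1.
Here n = 13, k = 9, so n − k + 1 = 5.
Given d = 5, check d ≤ 5: YES.
Slack = (n − k + 1) − d = 0.
The code is MDS (slack = 0).
Description: the claimed parameters are [13, 9, 5]_16; such a code would be MDS (meets Singleton bound).


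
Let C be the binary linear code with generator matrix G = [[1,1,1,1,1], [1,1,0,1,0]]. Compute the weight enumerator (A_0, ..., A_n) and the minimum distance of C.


Weight distribution: A_0 = 1, A_2 = 1, A_3 = 1, A_5 = 1. Minimum distance d = 2.

Enumerate all 2^2 = 4 messages m ∈ F_2^2.
For each, compute codeword c = mG in F_2^5, then tally its weight.
  m = 00 → c = 00000, weight = 0.
  m = 10 → c = 11111, weight = 5.
  m = 01 → c = 11010, weight = 3.
  m = 11 → c = 00101, weight = 2.
Tally weights:
  weight 0: 1 codewords.
  weight 2: 1 codewords.
  weight 3: 1 codewords.
  weight 5: 1 codewords.
Minimum distance d = smallest w > 0 with A_w > 0 = 2.
Sanity: Σ A_w = 4 = 2^2 = 4 ✓.


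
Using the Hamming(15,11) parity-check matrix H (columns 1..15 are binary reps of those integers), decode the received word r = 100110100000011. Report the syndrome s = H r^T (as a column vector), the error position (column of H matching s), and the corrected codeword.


s = (0, 1, 1, 0)^T, error position = 6, corrected codeword c = 100111100000011

Compute s = H r^T mod 2 one row at a time:
  s_1 = 0 + 0 + 0 + 0 + 0 + 0 + 1 + 1 = 2 ≡ 0 (mod 2).
  s_2 = 1 + 1 + 0 + 1 + 0 + 0 + 1 + 1 = 5 ≡ 1 (mod 2).
  s_3 = 0 + 0 + 0 + 1 + 0 + 0 + 1 + 1 = 3 ≡ 1 (mod 2).
  s_4 = 1 + 0 + 1 + 1 + 0 + 0 + 0 + 1 = 4 ≡ 0 (mod 2).
s = (0, 1, 1, 0)^T — this equals column 6 of H (binary 0110), so error is at position 6.
Correct: flip bit 6 of r = 100110100000011 to get c = 100111100000011.


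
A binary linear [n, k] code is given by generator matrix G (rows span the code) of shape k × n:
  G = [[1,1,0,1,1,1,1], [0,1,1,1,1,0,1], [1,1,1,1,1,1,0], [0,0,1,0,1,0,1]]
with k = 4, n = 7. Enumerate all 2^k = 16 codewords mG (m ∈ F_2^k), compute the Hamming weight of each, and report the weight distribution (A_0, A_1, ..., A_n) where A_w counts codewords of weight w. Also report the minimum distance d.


Weight distribution: A_0 = 1, A_1 = 1, A_2 = 2, A_3 = 4, A_4 = 3, A_5 = 3, A_6 = 2. Minimum distance d = 1.

Enumerate all 2^4 = 16 messages m ∈ F_2^4.
For each, compute codeword c = mG in F_2^7, then tally its weight.
  m = 0000 → c = 0000000, weight = 0.
  m = 1000 → c = 1101111, weight = 6.
  m = 0100 → c = 0111101, weight = 5.
  m = 1100 → c = 1010010, weight = 3.
  m = 0010 → c = 1111110, weight = 6.
  m = 1010 → c = 0010001, weight = 2.
  m = 0110 → c = 1000011, weight = 3.
  m = 1110 → c = 0101100, weight = 3.
  m = 0001 → c = 0010101, weight = 3.
  m = 1001 → c = 1111010, weight = 5.
  m = 0101 → c = 0101000, weight = 2.
  m = 1101 → c = 1000111, weight = 4.
  m = 0011 → c = 1101011, weight = 5.
  m = 1011 → c = 0000100, weight = 1.
  m = 0111 → c = 1010110, weight = 4.
  m = 1111 → c = 0111001, weight = 4.
Tally weights:
  weight 0: 1 codewords.
  weight 1: 1 codewords.
  weight 2: 2 codewords.
  weight 3: 4 codewords.
  weight 4: 3 codewords.
  weight 5: 3 codewords.
  weight 6: 2 codewords.
Minimum distance d = smallest w > 0 with A_w > 0 = 1.
Sanity: Σ A_w = 16 = 2^4 = 16 ✓.
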